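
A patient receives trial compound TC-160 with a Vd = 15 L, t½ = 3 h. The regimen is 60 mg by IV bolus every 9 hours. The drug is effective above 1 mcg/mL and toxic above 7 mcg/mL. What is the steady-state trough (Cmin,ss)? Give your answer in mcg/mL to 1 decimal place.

0.6 mcg/mL

τ = 9 h = 3 half-lives, so f = (1/2)^3 = 0.125.
At steady state, R = 1/(1 − 0.125) = 8/7.
Single-dose peak C₀ = D/Vd = 60/15 = 4 mcg/mL.
Steady-state peak Cmax,ss = C₀·R = 4 × 8/7 ≈ 4.571 mcg/mL.
Steady-state trough Cmin,ss = Cmax,ss·f ≈ 4.571 × 0.125 ≈ 0.571 mcg/mL.
Trough 0.6 mcg/mL vs MEC 1 mcg/mL: subtherapeutic.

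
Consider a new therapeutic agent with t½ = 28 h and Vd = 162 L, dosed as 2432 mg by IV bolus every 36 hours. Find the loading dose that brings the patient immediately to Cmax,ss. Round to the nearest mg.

f = (1/2)^(36/28) ≈ 0.410168; accumulation ratio R = 1/(1−f) ≈ 1.69540.
Loading dose to hit Cmax,ss on first dose: D_load = D_maint·R ≈ 2432 × 1.69540 ≈ 4123.21 mg.

4123 mg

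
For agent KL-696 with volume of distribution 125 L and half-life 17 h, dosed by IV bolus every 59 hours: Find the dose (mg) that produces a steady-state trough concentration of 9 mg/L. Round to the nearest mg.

τ/t½ = 59/17 ≈ 3.4706, so f = (1/2)^(59/17) ≈ 0.090209.
Cmin,ss = (D/Vd)·f/(1−f), so D = Cmin,ss·Vd·(1−f)/f.
D = 9 × 125 × (1−f)/f ≈ 9 × 125 × 10.08537 ≈ 11346.04 mg.

11346 mg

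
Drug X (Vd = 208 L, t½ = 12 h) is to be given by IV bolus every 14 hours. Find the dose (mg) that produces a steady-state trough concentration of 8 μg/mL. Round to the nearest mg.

τ/t½ = 14/12 ≈ 1.1667, so f = (1/2)^(14/12) ≈ 0.445449.
Cmin,ss = (D/Vd)·f/(1−f), so D = Cmin,ss·Vd·(1−f)/f.
D = 8 × 208 × (1−f)/f ≈ 8 × 208 × 1.24493 ≈ 2071.56 mg.

2072 mg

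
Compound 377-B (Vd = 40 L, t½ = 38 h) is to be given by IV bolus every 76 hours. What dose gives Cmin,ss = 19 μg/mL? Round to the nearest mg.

τ/t½ = 76/38 ≈ 2, so f = (1/2)^(76/38) ≈ 0.250000.
Cmin,ss = (D/Vd)·f/(1−f), so D = Cmin,ss·Vd·(1−f)/f.
D = 19 × 40 × (1−f)/f ≈ 19 × 40 × 3.00000 ≈ 2280.00 mg.

2280 mg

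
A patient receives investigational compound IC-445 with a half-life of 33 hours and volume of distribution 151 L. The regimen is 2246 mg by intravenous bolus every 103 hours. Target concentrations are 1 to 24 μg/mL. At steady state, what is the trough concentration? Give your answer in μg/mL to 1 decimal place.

k = ln2/t½ = ln2/33 ≈ 0.021004 h⁻¹; fraction remaining f = e^(−kτ) = e^(−0.021004×103) ≈ 0.1149.
Single-dose peak C₀ = D/Vd = 2246/151 ≈ 14.874 μg/mL.
Steady-state trough Cmin,ss = C₀·f/(1−f) ≈ 14.874 × 0.1149/0.8851 ≈ 1.931 μg/mL.
Trough 1.9 μg/mL vs MEC 1 μg/mL: adequate.

1.9 μg/mL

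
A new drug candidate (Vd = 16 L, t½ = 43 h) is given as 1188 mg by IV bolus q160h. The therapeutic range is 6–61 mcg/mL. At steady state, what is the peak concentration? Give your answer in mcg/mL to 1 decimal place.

Over one 160-h interval, 160/43 ≈ 3.7209 half-lives elapse, leaving f ≈ 0.0758 of each dose.
At steady state, accumulation factor R = 1/(1 − e^(−kτ)) ≈ 1.0820.
Each bolus raises the concentration by D/Vd = 1188/16 ≈ 74.250 mcg/mL.
Steady-state peak Cmax,ss = C₀·R ≈ 74.250 × 1.0820 ≈ 80.339 mcg/mL.
Peak 80.3 mcg/mL vs MTC 61 mcg/mL: exceeds toxic threshold.

80.3 mcg/mL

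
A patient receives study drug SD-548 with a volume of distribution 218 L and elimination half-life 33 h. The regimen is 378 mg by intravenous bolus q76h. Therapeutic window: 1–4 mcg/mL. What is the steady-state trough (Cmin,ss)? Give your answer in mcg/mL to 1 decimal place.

0.4 mcg/mL

k = ln2/t½ = ln2/33 ≈ 0.021004 h⁻¹; fraction remaining f = e^(−kτ) = e^(−0.021004×76) ≈ 0.2026.
Each bolus raises the concentration by D/Vd = 378/218 ≈ 1.734 mcg/mL.
Steady-state trough Cmin,ss = C₀·f/(1−f) ≈ 1.734 × 0.2026/0.7974 ≈ 0.441 mcg/mL.
Trough 0.4 mcg/mL vs MEC 1 mcg/mL: subtherapeutic.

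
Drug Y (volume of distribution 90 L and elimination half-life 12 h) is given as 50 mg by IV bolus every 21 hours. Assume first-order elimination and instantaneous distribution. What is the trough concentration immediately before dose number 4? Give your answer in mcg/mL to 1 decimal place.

0.2 mcg/mL

f = (1/2)^(τ/t½) = (1/2)^(21/12) ≈ 0.2973.
C₀ = D/Vd = 50/90 ≈ 0.556 mcg/mL.
Before the 4th dose, 3 doses have been given. Superposition: Cmin = C₀·(f + f² + … + f^3).
≈ 0.556 × (0.2973 + 0.0884 + 0.0263) ≈ 0.556 × 0.4120 ≈ 0.229 mcg/mL.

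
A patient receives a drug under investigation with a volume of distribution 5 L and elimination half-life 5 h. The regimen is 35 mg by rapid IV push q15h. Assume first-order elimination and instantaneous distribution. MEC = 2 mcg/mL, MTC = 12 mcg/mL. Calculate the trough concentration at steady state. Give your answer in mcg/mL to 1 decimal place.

1.0 mcg/mL

The dosing interval is 3 half-lives, so f = 2^(−3) = 0.125.
Accumulation ratio R = 1/(1 − f) = 1/0.875 = 8/7.
Single-dose peak C₀ = D/Vd = 35/5 = 7 mcg/mL.
Steady-state peak Cmax,ss = C₀·R = 7 × 8/7 ≈ 8.000 mcg/mL.
Steady-state trough Cmin,ss = Cmax,ss·f ≈ 8.000 × 0.125 ≈ 1.000 mcg/mL.
Trough 1.0 mcg/mL vs MEC 2 mcg/mL: subtherapeutic.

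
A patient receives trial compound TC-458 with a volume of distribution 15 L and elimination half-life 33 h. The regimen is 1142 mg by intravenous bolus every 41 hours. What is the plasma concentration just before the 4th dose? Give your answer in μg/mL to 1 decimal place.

51.5 μg/mL

f = (1/2)^(τ/t½) = (1/2)^(41/33) ≈ 0.4227.
C₀ = D/Vd = 1142/15 ≈ 76.133 μg/mL.
Before the 4th dose, 3 doses have been given. Superposition: Cmin = C₀·(f + f² + … + f^3).
≈ 76.133 × (0.4227 + 0.1787 + 0.0755) ≈ 76.133 × 0.6769 ≈ 51.534 μg/mL.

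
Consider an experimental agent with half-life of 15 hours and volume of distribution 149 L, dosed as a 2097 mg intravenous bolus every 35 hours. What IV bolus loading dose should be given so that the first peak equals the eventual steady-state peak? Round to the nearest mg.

f = (1/2)^(35/15) ≈ 0.198425; accumulation ratio R = 1/(1−f) ≈ 1.24754.
Loading dose to hit Cmax,ss on first dose: D_load = D_maint·R ≈ 2097 × 1.24754 ≈ 2616.09 mg.

2616 mg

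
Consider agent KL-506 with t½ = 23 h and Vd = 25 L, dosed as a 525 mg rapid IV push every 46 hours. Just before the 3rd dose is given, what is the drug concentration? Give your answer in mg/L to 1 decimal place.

6.6 mg/L

f = (1/2)^(τ/t½) = (1/2)^(46/23) ≈ 0.2500.
C₀ = D/Vd = 525/25 ≈ 21.000 mg/L.
Before the 3rd dose, 2 doses have been given. Superposition: Cmin = C₀·(f + f²).
≈ 21.000 × (0.2500 + 0.0625) ≈ 21.000 × 0.3125 ≈ 6.562 mg/L.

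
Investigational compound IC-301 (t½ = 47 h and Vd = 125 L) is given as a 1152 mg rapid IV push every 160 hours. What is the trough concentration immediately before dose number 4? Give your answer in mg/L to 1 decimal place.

f = (1/2)^(τ/t½) = (1/2)^(160/47) ≈ 0.0945.
C₀ = D/Vd = 1152/125 ≈ 9.216 mg/L.
Before the 4th dose, 3 doses have been given. Superposition: Cmin = C₀·(f + f² + … + f^3).
≈ 9.216 × (0.0945 + 0.0089 + 0.0008) ≈ 9.216 × 0.1042 ≈ 0.960 mg/L.

1.0 mg/L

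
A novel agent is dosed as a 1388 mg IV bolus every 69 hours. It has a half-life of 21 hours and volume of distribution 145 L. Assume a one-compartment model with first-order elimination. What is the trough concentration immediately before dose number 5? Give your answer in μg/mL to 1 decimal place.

f = (1/2)^(τ/t½) = (1/2)^(69/21) ≈ 0.1025.
C₀ = D/Vd = 1388/145 ≈ 9.572 μg/mL.
Before the 5th dose, 4 doses have been given. Superposition: Cmin = C₀·(f + f² + … + f^4).
≈ 9.572 × (0.1025 + 0.0105 + 0.0011 + 0.0001) ≈ 9.572 × 0.1142 ≈ 1.093 μg/mL.

1.1 μg/mL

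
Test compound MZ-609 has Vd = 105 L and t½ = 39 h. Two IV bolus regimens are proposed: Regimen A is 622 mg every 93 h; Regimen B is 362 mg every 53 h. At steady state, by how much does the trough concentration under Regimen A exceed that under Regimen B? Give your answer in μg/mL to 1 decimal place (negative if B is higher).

Regimen A: f = (1/2)^(93/39) ≈ 0.1915; Cmin,ss = (622/105)·f/(1−f) ≈ 1.403 μg/mL.
Regimen B: f = (1/2)^(53/39) ≈ 0.3899; Cmin,ss = (362/105)·f/(1−f) ≈ 2.203 μg/mL.
Difference ≈ 1.403 − 2.203 ≈ -0.800 μg/mL.

-0.8 μg/mL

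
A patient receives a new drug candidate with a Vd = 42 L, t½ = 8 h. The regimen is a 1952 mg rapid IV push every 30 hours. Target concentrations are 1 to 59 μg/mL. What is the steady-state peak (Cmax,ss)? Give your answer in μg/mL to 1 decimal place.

Over one 30-h interval, 30/8 ≈ 3.75 half-lives elapse, leaving f ≈ 0.0743 of each dose.
Accumulation ratio R = 1/(1 − f) ≈ 1/0.9257 ≈ 1.0803.
Each bolus raises the concentration by D/Vd = 1952/42 ≈ 46.476 μg/mL.
Steady-state peak Cmax,ss = C₀·R ≈ 46.476 × 1.0803 ≈ 50.208 μg/mL.
Peak 50.2 μg/mL vs MTC 59 μg/mL: below toxic threshold.

50.2 μg/mL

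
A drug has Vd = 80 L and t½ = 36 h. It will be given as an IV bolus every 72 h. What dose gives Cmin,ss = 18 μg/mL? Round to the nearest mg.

4320 mg

τ/t½ = 72/36 ≈ 2, so f = (1/2)^(72/36) ≈ 0.250000.
Cmin,ss = (D/Vd)·f/(1−f), so D = Cmin,ss·Vd·(1−f)/f.
D = 18 × 80 × (1−f)/f ≈ 18 × 80 × 3.00000 ≈ 4320.00 mg.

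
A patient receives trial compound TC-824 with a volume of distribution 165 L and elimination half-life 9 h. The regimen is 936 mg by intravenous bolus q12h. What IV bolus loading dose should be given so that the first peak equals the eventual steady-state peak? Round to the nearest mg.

f = (1/2)^(12/9) ≈ 0.396850; accumulation ratio R = 1/(1−f) ≈ 1.65796.
Loading dose to hit Cmax,ss on first dose: D_load = D_maint·R ≈ 936 × 1.65796 ≈ 1551.85 mg.

1552 mg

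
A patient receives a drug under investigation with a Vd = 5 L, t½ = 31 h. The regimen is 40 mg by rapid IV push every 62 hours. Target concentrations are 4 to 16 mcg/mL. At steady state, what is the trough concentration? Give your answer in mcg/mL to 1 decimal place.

τ = 62 h = 2 half-lives, so f = (1/2)^2 = 0.25.
Accumulation ratio R = 1/(1 − f) = 1/0.75 = 4/3.
Single-dose peak C₀ = D/Vd = 40/5 = 8 mcg/mL.
Steady-state peak Cmax,ss = C₀·R = 8 × 4/3 ≈ 10.667 mcg/mL.
Steady-state trough Cmin,ss = Cmax,ss·f ≈ 10.667 × 0.25 ≈ 2.667 mcg/mL.
Trough 2.7 mcg/mL vs MEC 4 mcg/mL: subtherapeutic.

2.7 mcg/mL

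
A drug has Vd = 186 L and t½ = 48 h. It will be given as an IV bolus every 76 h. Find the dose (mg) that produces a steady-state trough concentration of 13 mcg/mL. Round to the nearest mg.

4828 mg

τ/t½ = 76/48 ≈ 1.5833, so f = (1/2)^(76/48) ≈ 0.333710.
Cmin,ss = (D/Vd)·f/(1−f), so D = Cmin,ss·Vd·(1−f)/f.
D = 13 × 186 × (1−f)/f ≈ 13 × 186 × 1.99661 ≈ 4827.80 mg.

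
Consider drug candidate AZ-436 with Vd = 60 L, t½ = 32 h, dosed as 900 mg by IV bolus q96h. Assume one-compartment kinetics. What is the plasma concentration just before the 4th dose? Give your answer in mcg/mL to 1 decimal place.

2.1 mcg/mL

f = (1/2)^(τ/t½) = (1/2)^(96/32) ≈ 0.1250.
C₀ = D/Vd = 900/60 ≈ 15.000 mcg/mL.
Before the 4th dose, 3 doses have been given. Superposition: Cmin = C₀·(f + f² + … + f^3).
≈ 15.000 × (0.1250 + 0.0156 + 0.0020) ≈ 15.000 × 0.1426 ≈ 2.139 mcg/mL.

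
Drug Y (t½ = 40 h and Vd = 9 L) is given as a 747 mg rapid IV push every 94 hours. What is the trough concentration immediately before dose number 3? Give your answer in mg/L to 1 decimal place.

19.5 mg/L

f = (1/2)^(τ/t½) = (1/2)^(94/40) ≈ 0.1961.
C₀ = D/Vd = 747/9 ≈ 83.000 mg/L.
Before the 3rd dose, 2 doses have been given. Superposition: Cmin = C₀·(f + f²).
≈ 83.000 × (0.1961 + 0.0385) ≈ 83.000 × 0.2346 ≈ 19.472 mg/L.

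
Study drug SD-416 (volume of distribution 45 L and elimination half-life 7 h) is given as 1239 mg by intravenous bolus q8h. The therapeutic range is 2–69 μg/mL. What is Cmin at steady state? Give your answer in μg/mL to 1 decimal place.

22.8 μg/mL

Over one 8-h interval, 8/7 ≈ 1.1429 half-lives elapse, leaving f ≈ 0.4529 of each dose.
Single-dose peak C₀ = D/Vd = 1239/45 ≈ 27.533 μg/mL.
Steady-state trough Cmin,ss = C₀·f/(1−f) ≈ 27.533 × 0.4529/0.5471 ≈ 22.792 μg/mL.
Trough 22.8 μg/mL vs MEC 2 μg/mL: adequate.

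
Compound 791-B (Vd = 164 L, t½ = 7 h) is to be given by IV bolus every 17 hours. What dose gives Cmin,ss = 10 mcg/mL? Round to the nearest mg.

7189 mg

τ/t½ = 17/7 ≈ 2.4286, so f = (1/2)^(17/7) ≈ 0.185749.
Cmin,ss = (D/Vd)·f/(1−f), so D = Cmin,ss·Vd·(1−f)/f.
D = 10 × 164 × (1−f)/f ≈ 10 × 164 × 4.38361 ≈ 7189.12 mg.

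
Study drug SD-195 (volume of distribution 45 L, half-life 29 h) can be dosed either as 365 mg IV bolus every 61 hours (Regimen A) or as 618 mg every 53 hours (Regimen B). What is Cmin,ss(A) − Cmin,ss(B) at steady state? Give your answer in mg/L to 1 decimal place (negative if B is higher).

Regimen A: f = (1/2)^(61/29) ≈ 0.2327; Cmin,ss = (365/45)·f/(1−f) ≈ 2.460 mg/L.
Regimen B: f = (1/2)^(53/29) ≈ 0.2817; Cmin,ss = (618/45)·f/(1−f) ≈ 5.386 mg/L.
Difference ≈ 2.460 − 5.386 ≈ -2.926 mg/L.

-2.9 mg/L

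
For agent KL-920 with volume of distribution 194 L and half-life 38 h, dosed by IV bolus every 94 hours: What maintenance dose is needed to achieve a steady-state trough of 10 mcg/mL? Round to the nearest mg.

τ/t½ = 94/38 ≈ 2.4737, so f = (1/2)^(94/38) ≈ 0.180031.
Cmin,ss = (D/Vd)·f/(1−f), so D = Cmin,ss·Vd·(1−f)/f.
D = 10 × 194 × (1−f)/f ≈ 10 × 194 × 4.55460 ≈ 8835.92 mg.

8836 mg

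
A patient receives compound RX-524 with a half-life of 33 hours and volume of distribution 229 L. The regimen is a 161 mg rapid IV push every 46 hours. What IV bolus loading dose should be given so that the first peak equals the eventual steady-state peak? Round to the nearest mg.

f = (1/2)^(46/33) ≈ 0.380524; accumulation ratio R = 1/(1−f) ≈ 1.61427.
Loading dose to hit Cmax,ss on first dose: D_load = D_maint·R ≈ 161 × 1.61427 ≈ 259.90 mg.

260 mg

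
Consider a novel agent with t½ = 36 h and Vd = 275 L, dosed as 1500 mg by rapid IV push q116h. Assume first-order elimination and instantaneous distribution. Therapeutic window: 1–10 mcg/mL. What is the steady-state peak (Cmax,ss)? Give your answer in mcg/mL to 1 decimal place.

6.1 mcg/mL

τ/t½ = 116/36 ≈ 3.2222, so fraction remaining f = (1/2)^(116/36) ≈ 0.1072.
At steady state, accumulation factor R = 1/(1 − e^(−kτ)) ≈ 1.1201.
Each bolus raises the concentration by D/Vd = 1500/275 ≈ 5.455 mcg/mL.
Steady-state peak Cmax,ss = C₀·R ≈ 5.455 × 1.1201 ≈ 6.110 mcg/mL.
Peak 6.1 mcg/mL vs MTC 10 mcg/mL: below toxic threshold.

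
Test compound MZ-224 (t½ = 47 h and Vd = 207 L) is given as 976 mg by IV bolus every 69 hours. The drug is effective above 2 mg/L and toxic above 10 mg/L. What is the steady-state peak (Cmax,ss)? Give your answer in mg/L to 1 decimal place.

7.4 mg/L

k = ln2/t½ = ln2/47 ≈ 0.014748 h⁻¹; fraction remaining f = e^(−kτ) = e^(−0.014748×69) ≈ 0.3615.
Accumulation ratio R = 1/(1 − f) ≈ 1/0.6385 ≈ 1.5662.
Single-dose peak C₀ = D/Vd = 976/207 ≈ 4.715 mg/L.
Steady-state peak Cmax,ss = C₀·R ≈ 4.715 × 1.5662 ≈ 7.385 mg/L.
Peak 7.4 mg/L vs MTC 10 mg/L: below toxic threshold.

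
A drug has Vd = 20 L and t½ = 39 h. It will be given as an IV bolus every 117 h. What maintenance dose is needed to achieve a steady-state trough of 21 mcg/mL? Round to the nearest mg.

τ/t½ = 117/39 ≈ 3, so f = (1/2)^(117/39) ≈ 0.125000.
Cmin,ss = (D/Vd)·f/(1−f), so D = Cmin,ss·Vd·(1−f)/f.
D = 21 × 20 × (1−f)/f ≈ 21 × 20 × 7.00000 ≈ 2940.00 mg.

2940 mg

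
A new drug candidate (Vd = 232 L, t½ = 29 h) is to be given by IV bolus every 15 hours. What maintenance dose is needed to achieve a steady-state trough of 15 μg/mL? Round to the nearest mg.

1501 mg

τ/t½ = 15/29 ≈ 0.51724, so f = (1/2)^(15/29) ≈ 0.698707.
Cmin,ss = (D/Vd)·f/(1−f), so D = Cmin,ss·Vd·(1−f)/f.
D = 15 × 232 × (1−f)/f ≈ 15 × 232 × 0.43122 ≈ 1500.65 mg.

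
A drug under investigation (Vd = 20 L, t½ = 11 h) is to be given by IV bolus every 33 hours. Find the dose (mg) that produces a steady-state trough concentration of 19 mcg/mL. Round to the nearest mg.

2660 mg

τ/t½ = 33/11 ≈ 3, so f = (1/2)^(33/11) ≈ 0.125000.
Cmin,ss = (D/Vd)·f/(1−f), so D = Cmin,ss·Vd·(1−f)/f.
D = 19 × 20 × (1−f)/f ≈ 19 × 20 × 7.00000 ≈ 2660.00 mg.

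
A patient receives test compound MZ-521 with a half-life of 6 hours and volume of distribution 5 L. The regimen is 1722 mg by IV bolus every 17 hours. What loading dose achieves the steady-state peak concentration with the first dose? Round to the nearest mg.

2003 mg

f = (1/2)^(17/6) ≈ 0.140308; accumulation ratio R = 1/(1−f) ≈ 1.16321.
Loading dose to hit Cmax,ss on first dose: D_load = D_maint·R ≈ 1722 × 1.16321 ≈ 2003.05 mg.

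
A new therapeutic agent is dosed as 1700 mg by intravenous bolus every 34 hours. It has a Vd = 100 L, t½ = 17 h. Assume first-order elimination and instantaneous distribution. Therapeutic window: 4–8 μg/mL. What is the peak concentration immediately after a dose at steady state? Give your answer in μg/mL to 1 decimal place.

τ = 34 h = 2 half-lives, so f = (1/2)^2 = 0.25.
At steady state, R = 1/(1 − 0.25) = 4/3.
Single-dose peak C₀ = D/Vd = 1700/100 = 17 μg/mL.
Steady-state peak Cmax,ss = C₀·R = 17 × 4/3 ≈ 22.667 μg/mL.
Peak 22.7 μg/mL vs MTC 8 μg/mL: exceeds toxic threshold.

22.7 μg/mL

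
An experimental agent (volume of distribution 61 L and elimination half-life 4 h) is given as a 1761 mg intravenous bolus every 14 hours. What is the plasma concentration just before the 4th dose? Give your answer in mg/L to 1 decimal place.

2.8 mg/L

f = (1/2)^(τ/t½) = (1/2)^(14/4) ≈ 0.0884.
C₀ = D/Vd = 1761/61 ≈ 28.869 mg/L.
Before the 4th dose, 3 doses have been given. Superposition: Cmin = C₀·(f + f² + … + f^3).
≈ 28.869 × (0.0884 + 0.0078 + 0.0007) ≈ 28.869 × 0.0969 ≈ 2.797 mg/L.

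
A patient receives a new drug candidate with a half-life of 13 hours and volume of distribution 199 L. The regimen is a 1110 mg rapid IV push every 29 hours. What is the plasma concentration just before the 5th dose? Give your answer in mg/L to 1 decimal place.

1.5 mg/L

f = (1/2)^(τ/t½) = (1/2)^(29/13) ≈ 0.2130.
C₀ = D/Vd = 1110/199 ≈ 5.578 mg/L.
Before the 5th dose, 4 doses have been given. Superposition: Cmin = C₀·(f + f² + … + f^4).
≈ 5.578 × (0.2130 + 0.0454 + 0.0097 + 0.0021) ≈ 5.578 × 0.2702 ≈ 1.507 mg/L.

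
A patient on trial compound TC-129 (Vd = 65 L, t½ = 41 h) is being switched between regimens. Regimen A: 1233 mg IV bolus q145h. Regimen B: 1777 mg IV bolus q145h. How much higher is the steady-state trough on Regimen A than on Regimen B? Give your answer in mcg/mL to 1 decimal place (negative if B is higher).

-0.8 mcg/mL

Regimen A: f = (1/2)^(145/41) ≈ 0.0862; Cmin,ss = (1233/65)·f/(1−f) ≈ 1.789 mcg/mL.
Regimen B: f = (1/2)^(145/41) ≈ 0.0862; Cmin,ss = (1777/65)·f/(1−f) ≈ 2.579 mcg/mL.
Difference ≈ 1.789 − 2.579 ≈ -0.790 mcg/mL.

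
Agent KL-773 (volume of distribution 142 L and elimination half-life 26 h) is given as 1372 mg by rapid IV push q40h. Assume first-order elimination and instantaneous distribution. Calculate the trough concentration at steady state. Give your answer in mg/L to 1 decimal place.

5.1 mg/L

Over one 40-h interval, 40/26 ≈ 1.5385 half-lives elapse, leaving f ≈ 0.3443 of each dose.
Single-dose peak C₀ = D/Vd = 1372/142 ≈ 9.662 mg/L.
Steady-state trough Cmin,ss = C₀·f/(1−f) ≈ 9.662 × 0.3443/0.6557 ≈ 5.073 mg/L.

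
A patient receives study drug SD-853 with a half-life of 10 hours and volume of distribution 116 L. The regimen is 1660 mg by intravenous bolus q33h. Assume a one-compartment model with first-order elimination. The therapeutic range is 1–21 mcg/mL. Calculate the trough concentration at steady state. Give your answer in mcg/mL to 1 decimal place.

k = ln2/t½ = ln2/10 ≈ 0.069315 h⁻¹; fraction remaining f = e^(−kτ) = e^(−0.069315×33) ≈ 0.1015.
At steady state, accumulation factor R = 1/(1 − e^(−kτ)) ≈ 1.1130.
Each bolus raises the concentration by D/Vd = 1660/116 ≈ 14.310 mcg/mL.
Cmax,ss = C₀/(1 − f) ≈ 14.310/0.8985 ≈ 15.927 mcg/mL.
Steady-state trough Cmin,ss = Cmax,ss·f ≈ 15.927 × 0.1015 ≈ 1.617 mcg/mL.
Trough 1.6 mcg/mL vs MEC 1 mcg/mL: adequate.

1.6 mcg/mL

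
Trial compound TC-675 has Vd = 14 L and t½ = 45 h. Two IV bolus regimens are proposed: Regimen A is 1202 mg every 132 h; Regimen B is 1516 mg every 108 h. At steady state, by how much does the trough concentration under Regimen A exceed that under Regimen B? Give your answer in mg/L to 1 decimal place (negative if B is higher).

-12.4 mg/L

Regimen A: f = (1/2)^(132/45) ≈ 0.1309; Cmin,ss = (1202/14)·f/(1−f) ≈ 12.931 mg/L.
Regimen B: f = (1/2)^(108/45) ≈ 0.1895; Cmin,ss = (1516/14)·f/(1−f) ≈ 25.318 mg/L.
Difference ≈ 12.931 − 25.318 ≈ -12.387 mg/L.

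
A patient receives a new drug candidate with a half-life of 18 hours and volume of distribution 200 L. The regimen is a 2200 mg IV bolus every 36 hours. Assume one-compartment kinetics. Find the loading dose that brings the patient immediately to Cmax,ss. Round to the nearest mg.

f = (1/2)^(36/18) ≈ 0.250000; accumulation ratio R = 1/(1−f) ≈ 1.33333.
Loading dose to hit Cmax,ss on first dose: D_load = D_maint·R ≈ 2200 × 1.33333 ≈ 2933.33 mg.

2933 mg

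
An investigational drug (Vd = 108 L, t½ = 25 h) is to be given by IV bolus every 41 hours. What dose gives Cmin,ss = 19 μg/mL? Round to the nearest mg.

τ/t½ = 41/25 ≈ 1.64, so f = (1/2)^(41/25) ≈ 0.320856.
Cmin,ss = (D/Vd)·f/(1−f), so D = Cmin,ss·Vd·(1−f)/f.
D = 19 × 108 × (1−f)/f ≈ 19 × 108 × 2.11666 ≈ 4343.39 mg.

4343 mg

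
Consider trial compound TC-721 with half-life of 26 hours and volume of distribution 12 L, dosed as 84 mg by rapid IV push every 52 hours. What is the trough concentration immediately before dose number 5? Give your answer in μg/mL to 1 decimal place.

2.3 μg/mL

f = (1/2)^(τ/t½) = (1/2)^(52/26) ≈ 0.2500.
C₀ = D/Vd = 84/12 ≈ 7.000 μg/mL.
Before the 5th dose, 4 doses have been given. Superposition: Cmin = C₀·(f + f² + … + f^4).
≈ 7.000 × (0.2500 + 0.0625 + 0.0156 + 0.0039) ≈ 7.000 × 0.3320 ≈ 2.324 μg/mL.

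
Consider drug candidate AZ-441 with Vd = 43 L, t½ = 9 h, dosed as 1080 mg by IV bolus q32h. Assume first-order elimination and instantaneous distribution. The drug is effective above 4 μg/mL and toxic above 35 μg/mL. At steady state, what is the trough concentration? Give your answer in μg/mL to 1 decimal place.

2.3 μg/mL

Over one 32-h interval, 32/9 ≈ 3.5556 half-lives elapse, leaving f ≈ 0.0850 of each dose.
At steady state, accumulation factor R = 1/(1 − e^(−kτ)) ≈ 1.0929.
Single-dose peak C₀ = D/Vd = 1080/43 ≈ 25.116 μg/mL.
Cmax,ss = C₀/(1 − f) ≈ 25.116/0.9150 ≈ 27.449 μg/mL.
One interval later, Cmin,ss = Cmax,ss·e^(−kτ) ≈ 27.449 × 0.0850 ≈ 2.333 μg/mL.
Trough 2.3 μg/mL vs MEC 4 μg/mL: subtherapeutic.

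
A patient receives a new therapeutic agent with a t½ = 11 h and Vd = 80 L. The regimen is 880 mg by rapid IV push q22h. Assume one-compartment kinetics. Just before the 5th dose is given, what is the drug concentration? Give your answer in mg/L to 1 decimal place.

f = (1/2)^(τ/t½) = (1/2)^(22/11) ≈ 0.2500.
C₀ = D/Vd = 880/80 ≈ 11.000 mg/L.
Before the 5th dose, 4 doses have been given. Superposition: Cmin = C₀·(f + f² + … + f^4).
≈ 11.000 × (0.2500 + 0.0625 + 0.0156 + 0.0039) ≈ 11.000 × 0.3320 ≈ 3.652 mg/L.

3.7 mg/L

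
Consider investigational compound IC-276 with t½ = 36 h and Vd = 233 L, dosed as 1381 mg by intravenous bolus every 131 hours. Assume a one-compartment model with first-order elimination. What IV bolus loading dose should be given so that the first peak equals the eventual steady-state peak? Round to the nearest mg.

f = (1/2)^(131/36) ≈ 0.080276; accumulation ratio R = 1/(1−f) ≈ 1.08728.
Loading dose to hit Cmax,ss on first dose: D_load = D_maint·R ≈ 1381 × 1.08728 ≈ 1501.53 mg.

1502 mg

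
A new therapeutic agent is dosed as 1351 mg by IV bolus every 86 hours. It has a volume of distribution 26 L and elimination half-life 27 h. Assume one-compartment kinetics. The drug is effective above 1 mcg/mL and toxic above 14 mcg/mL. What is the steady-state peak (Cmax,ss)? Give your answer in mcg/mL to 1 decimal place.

k = ln2/t½ = ln2/27 ≈ 0.025672 h⁻¹; fraction remaining f = e^(−kτ) = e^(−0.025672×86) ≈ 0.1099.
Accumulation ratio R = 1/(1 − f) ≈ 1/0.8901 ≈ 1.1235.
Each bolus raises the concentration by D/Vd = 1351/26 ≈ 51.962 mcg/mL.
Steady-state peak Cmax,ss = C₀·R ≈ 51.962 × 1.1235 ≈ 58.379 mcg/mL.
Peak 58.4 mcg/mL vs MTC 14 mcg/mL: exceeds toxic threshold.

58.4 mcg/mL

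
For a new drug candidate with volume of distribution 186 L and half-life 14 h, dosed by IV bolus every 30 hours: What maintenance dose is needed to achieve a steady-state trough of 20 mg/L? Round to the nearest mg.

12709 mg

τ/t½ = 30/14 ≈ 2.1429, so f = (1/2)^(30/14) ≈ 0.226431.
Cmin,ss = (D/Vd)·f/(1−f), so D = Cmin,ss·Vd·(1−f)/f.
D = 20 × 186 × (1−f)/f ≈ 20 × 186 × 3.41636 ≈ 12708.86 mg.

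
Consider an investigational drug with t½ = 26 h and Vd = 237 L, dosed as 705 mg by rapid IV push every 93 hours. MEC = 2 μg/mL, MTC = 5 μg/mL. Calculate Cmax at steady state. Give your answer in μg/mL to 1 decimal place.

Over one 93-h interval, 93/26 ≈ 3.5769 half-lives elapse, leaving f ≈ 0.0838 of each dose.
Accumulation ratio R = 1/(1 − f) ≈ 1/0.9162 ≈ 1.0915.
Each bolus raises the concentration by D/Vd = 705/237 ≈ 2.975 μg/mL.
Steady-state peak Cmax,ss = C₀·R ≈ 2.975 × 1.0915 ≈ 3.247 μg/mL.
Peak 3.2 μg/mL vs MTC 5 μg/mL: below toxic threshold.

3.2 μg/mL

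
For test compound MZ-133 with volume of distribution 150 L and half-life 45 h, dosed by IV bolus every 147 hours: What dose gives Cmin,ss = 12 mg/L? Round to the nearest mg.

15524 mg

τ/t½ = 147/45 ≈ 3.2667, so f = (1/2)^(147/45) ≈ 0.103905.
Cmin,ss = (D/Vd)·f/(1−f), so D = Cmin,ss·Vd·(1−f)/f.
D = 12 × 150 × (1−f)/f ≈ 12 × 150 × 8.62418 ≈ 15523.52 mg.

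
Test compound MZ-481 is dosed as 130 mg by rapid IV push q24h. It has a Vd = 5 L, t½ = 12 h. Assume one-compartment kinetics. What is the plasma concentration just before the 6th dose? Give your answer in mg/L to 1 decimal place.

8.7 mg/L

f = (1/2)^(τ/t½) = (1/2)^(24/12) ≈ 0.2500.
C₀ = D/Vd = 130/5 ≈ 26.000 mg/L.
Before the 6th dose, 5 doses have been given. Superposition: Cmin = C₀·(f + f² + … + f^5).
≈ 26.000 × (0.2500 + 0.0625 + 0.0156 + 0.0039 + 0.0010) ≈ 26.000 × 0.3330 ≈ 8.658 mg/L.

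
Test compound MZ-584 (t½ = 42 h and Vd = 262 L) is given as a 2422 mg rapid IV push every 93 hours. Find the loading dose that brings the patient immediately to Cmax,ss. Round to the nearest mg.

f = (1/2)^(93/42) ≈ 0.215493; accumulation ratio R = 1/(1−f) ≈ 1.27469.
Loading dose to hit Cmax,ss on first dose: D_load = D_maint·R ≈ 2422 × 1.27469 ≈ 3087.30 mg.

3087 mg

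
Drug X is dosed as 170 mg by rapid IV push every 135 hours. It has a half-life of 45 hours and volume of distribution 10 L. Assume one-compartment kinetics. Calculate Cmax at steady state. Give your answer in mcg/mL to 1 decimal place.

19.4 mcg/mL

τ = 135 h = 3 half-lives, so f = (1/2)^3 = 0.125.
Accumulation ratio R = 1/(1 − f) = 1/0.875 = 8/7.
Single-dose peak C₀ = D/Vd = 170/10 = 17 mcg/mL.
Steady-state peak Cmax,ss = C₀·R = 17 × 8/7 ≈ 19.429 mcg/mL.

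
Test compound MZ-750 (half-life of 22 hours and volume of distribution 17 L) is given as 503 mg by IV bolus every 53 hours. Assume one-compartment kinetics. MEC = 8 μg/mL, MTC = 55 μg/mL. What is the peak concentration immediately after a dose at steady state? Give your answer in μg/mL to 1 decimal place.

36.5 μg/mL

k = ln2/t½ = ln2/22 ≈ 0.031507 h⁻¹; fraction remaining f = e^(−kτ) = e^(−0.031507×53) ≈ 0.1883.
Accumulation ratio R = 1/(1 − f) ≈ 1/0.8117 ≈ 1.2320.
Single-dose peak C₀ = D/Vd = 503/17 ≈ 29.588 μg/mL.
Cmax,ss = C₀/(1 − f) ≈ 29.588/0.8117 ≈ 36.452 μg/mL.
Peak 36.5 μg/mL vs MTC 55 μg/mL: below toxic threshold.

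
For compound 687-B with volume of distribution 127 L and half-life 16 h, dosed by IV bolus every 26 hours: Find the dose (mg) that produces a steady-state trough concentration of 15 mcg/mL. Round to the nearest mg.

τ/t½ = 26/16 ≈ 1.625, so f = (1/2)^(26/16) ≈ 0.324210.
Cmin,ss = (D/Vd)·f/(1−f), so D = Cmin,ss·Vd·(1−f)/f.
D = 15 × 127 × (1−f)/f ≈ 15 × 127 × 2.08442 ≈ 3970.82 mg.

3971 mg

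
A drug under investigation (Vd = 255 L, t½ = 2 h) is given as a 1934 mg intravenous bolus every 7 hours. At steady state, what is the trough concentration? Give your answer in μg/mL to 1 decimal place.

0.7 μg/mL

τ/t½ = 7/2 ≈ 3.5, so fraction remaining f = (1/2)^(7/2) ≈ 0.0884.
Accumulation ratio R = 1/(1 − f) ≈ 1/0.9116 ≈ 1.0970.
Single-dose peak C₀ = D/Vd = 1934/255 ≈ 7.584 μg/mL.
Cmax,ss = C₀/(1 − f) ≈ 7.584/0.9116 ≈ 8.319 μg/mL.
One interval later, Cmin,ss = Cmax,ss·e^(−kτ) ≈ 8.319 × 0.0884 ≈ 0.735 μg/mL.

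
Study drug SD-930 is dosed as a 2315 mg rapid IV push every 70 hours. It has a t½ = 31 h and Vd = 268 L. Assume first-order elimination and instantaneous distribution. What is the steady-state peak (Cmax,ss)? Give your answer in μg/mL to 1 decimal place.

10.9 μg/mL

τ/t½ = 70/31 ≈ 2.2581, so fraction remaining f = (1/2)^(70/31) ≈ 0.2091.
At steady state, accumulation factor R = 1/(1 − e^(−kτ)) ≈ 1.2644.
Single-dose peak C₀ = D/Vd = 2315/268 ≈ 8.638 μg/mL.
Steady-state peak Cmax,ss = C₀·R ≈ 8.638 × 1.2644 ≈ 10.922 μg/mL.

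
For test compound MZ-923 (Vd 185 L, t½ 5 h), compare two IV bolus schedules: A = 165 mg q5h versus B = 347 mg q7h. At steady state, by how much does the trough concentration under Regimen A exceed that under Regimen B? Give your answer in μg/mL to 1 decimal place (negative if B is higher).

-0.3 μg/mL

Regimen A: f = (1/2)^(5/5) ≈ 0.5000; Cmin,ss = (165/185)·f/(1−f) ≈ 0.892 μg/mL.
Regimen B: f = (1/2)^(7/5) ≈ 0.3789; Cmin,ss = (347/185)·f/(1−f) ≈ 1.144 μg/mL.
Difference ≈ 0.892 − 1.144 ≈ -0.252 μg/mL.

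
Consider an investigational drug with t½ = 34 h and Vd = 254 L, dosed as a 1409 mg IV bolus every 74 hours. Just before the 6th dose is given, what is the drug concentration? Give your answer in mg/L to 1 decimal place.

f = (1/2)^(τ/t½) = (1/2)^(74/34) ≈ 0.2212.
C₀ = D/Vd = 1409/254 ≈ 5.547 mg/L.
Before the 6th dose, 5 doses have been given. Superposition: Cmin = C₀·(f + f² + … + f^5).
≈ 5.547 × (0.2212 + 0.0489 + 0.0108 + 0.0024 + 0.0005) ≈ 5.547 × 0.2838 ≈ 1.574 mg/L.

1.6 mg/L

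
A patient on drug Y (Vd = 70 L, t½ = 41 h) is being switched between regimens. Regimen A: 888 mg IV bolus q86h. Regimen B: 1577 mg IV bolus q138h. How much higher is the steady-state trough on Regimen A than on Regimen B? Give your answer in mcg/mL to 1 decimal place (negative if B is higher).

Regimen A: f = (1/2)^(86/41) ≈ 0.2337; Cmin,ss = (888/70)·f/(1−f) ≈ 3.869 mcg/mL.
Regimen B: f = (1/2)^(138/41) ≈ 0.0970; Cmin,ss = (1577/70)·f/(1−f) ≈ 2.420 mcg/mL.
Difference ≈ 3.869 − 2.420 ≈ 1.449 mcg/mL.

1.4 mcg/mL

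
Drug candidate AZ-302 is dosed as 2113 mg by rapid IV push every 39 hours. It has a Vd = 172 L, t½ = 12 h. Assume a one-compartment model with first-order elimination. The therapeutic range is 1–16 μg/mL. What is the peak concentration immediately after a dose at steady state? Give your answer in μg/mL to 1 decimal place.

Over one 39-h interval, 39/12 ≈ 3.25 half-lives elapse, leaving f ≈ 0.1051 of each dose.
At steady state, accumulation factor R = 1/(1 − e^(−kτ)) ≈ 1.1174.
Each bolus raises the concentration by D/Vd = 2113/172 ≈ 12.285 μg/mL.
Steady-state peak Cmax,ss = C₀·R ≈ 12.285 × 1.1174 ≈ 13.727 μg/mL.
Peak 13.7 μg/mL vs MTC 16 μg/mL: below toxic threshold.

13.7 μg/mL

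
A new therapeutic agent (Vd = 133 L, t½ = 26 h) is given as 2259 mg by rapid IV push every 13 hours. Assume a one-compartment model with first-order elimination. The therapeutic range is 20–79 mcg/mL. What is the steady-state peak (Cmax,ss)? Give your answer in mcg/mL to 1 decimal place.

58.0 mcg/mL

k = ln2/t½ = ln2/26 ≈ 0.026660 h⁻¹; fraction remaining f = e^(−kτ) = e^(−0.026660×13) ≈ 0.7071.
Accumulation ratio R = 1/(1 − f) ≈ 1/0.2929 ≈ 3.4141.
Each bolus raises the concentration by D/Vd = 2259/133 ≈ 16.985 mcg/mL.
Steady-state peak Cmax,ss = C₀·R ≈ 16.985 × 3.4141 ≈ 57.988 mcg/mL.
Peak 58.0 mcg/mL vs MTC 79 mcg/mL: below toxic threshold.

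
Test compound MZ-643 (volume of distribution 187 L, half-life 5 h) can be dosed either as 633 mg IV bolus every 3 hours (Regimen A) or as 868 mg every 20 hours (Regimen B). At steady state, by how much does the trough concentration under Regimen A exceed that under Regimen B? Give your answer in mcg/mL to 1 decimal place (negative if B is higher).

6.3 mcg/mL

Regimen A: f = (1/2)^(3/5) ≈ 0.6598; Cmin,ss = (633/187)·f/(1−f) ≈ 6.565 mcg/mL.
Regimen B: f = (1/2)^(20/5) ≈ 0.0625; Cmin,ss = (868/187)·f/(1−f) ≈ 0.309 mcg/mL.
Difference ≈ 6.565 − 0.309 ≈ 6.256 mcg/mL.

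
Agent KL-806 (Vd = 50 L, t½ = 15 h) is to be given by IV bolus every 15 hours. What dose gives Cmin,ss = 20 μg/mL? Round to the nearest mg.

τ/t½ = 15/15 ≈ 1, so f = (1/2)^(15/15) ≈ 0.500000.
Cmin,ss = (D/Vd)·f/(1−f), so D = Cmin,ss·Vd·(1−f)/f.
D = 20 × 50 × (1−f)/f ≈ 20 × 50 × 1.00000 ≈ 1000.00 mg.

1000 mg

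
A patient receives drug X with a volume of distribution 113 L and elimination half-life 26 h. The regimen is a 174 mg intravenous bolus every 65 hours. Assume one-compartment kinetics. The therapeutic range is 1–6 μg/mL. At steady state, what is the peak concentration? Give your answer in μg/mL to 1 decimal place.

1.9 μg/mL

τ/t½ = 65/26 ≈ 2.5, so fraction remaining f = (1/2)^(65/26) ≈ 0.1768.
Accumulation ratio R = 1/(1 − f) ≈ 1/0.8232 ≈ 1.2148.
Single-dose peak C₀ = D/Vd = 174/113 ≈ 1.540 μg/mL.
Cmax,ss = C₀/(1 − f) ≈ 1.540/0.8232 ≈ 1.871 μg/mL.
Peak 1.9 μg/mL vs MTC 6 μg/mL: below toxic threshold.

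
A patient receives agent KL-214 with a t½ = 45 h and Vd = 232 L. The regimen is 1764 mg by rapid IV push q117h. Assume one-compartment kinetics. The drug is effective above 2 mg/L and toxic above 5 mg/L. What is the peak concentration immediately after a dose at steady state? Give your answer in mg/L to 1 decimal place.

9.1 mg/L

τ/t½ = 117/45 ≈ 2.6, so fraction remaining f = (1/2)^(117/45) ≈ 0.1649.
At steady state, accumulation factor R = 1/(1 − e^(−kτ)) ≈ 1.1975.
Each bolus raises the concentration by D/Vd = 1764/232 ≈ 7.603 mg/L.
Steady-state peak Cmax,ss = C₀·R ≈ 7.603 × 1.1975 ≈ 9.105 mg/L.
Peak 9.1 mg/L vs MTC 5 mg/L: exceeds toxic threshold.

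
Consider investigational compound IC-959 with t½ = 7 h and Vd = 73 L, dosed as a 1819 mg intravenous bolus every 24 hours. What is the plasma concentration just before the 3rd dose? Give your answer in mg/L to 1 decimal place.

2.5 mg/L

f = (1/2)^(τ/t½) = (1/2)^(24/7) ≈ 0.0929.
C₀ = D/Vd = 1819/73 ≈ 24.918 mg/L.
Before the 3rd dose, 2 doses have been given. Superposition: Cmin = C₀·(f + f²).
≈ 24.918 × (0.0929 + 0.0086) ≈ 24.918 × 0.1015 ≈ 2.529 mg/L.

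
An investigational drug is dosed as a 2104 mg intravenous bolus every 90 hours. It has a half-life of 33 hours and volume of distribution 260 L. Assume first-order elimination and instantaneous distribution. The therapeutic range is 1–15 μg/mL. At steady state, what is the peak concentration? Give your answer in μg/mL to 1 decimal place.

9.5 μg/mL

Over one 90-h interval, 90/33 ≈ 2.7273 half-lives elapse, leaving f ≈ 0.1510 of each dose.
Accumulation ratio R = 1/(1 − f) ≈ 1/0.8490 ≈ 1.1779.
Each bolus raises the concentration by D/Vd = 2104/260 ≈ 8.092 μg/mL.
Cmax,ss = C₀/(1 − f) ≈ 8.092/0.8490 ≈ 9.531 μg/mL.
Peak 9.5 μg/mL vs MTC 15 μg/mL: below toxic threshold.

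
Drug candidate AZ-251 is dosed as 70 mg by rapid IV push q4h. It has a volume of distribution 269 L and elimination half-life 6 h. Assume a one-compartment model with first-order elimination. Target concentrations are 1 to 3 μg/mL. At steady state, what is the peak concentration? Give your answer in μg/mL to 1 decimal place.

Over one 4-h interval, 4/6 ≈ 0.66667 half-lives elapse, leaving f ≈ 0.6300 of each dose.
At steady state, accumulation factor R = 1/(1 − e^(−kτ)) ≈ 2.7027.
Each bolus raises the concentration by D/Vd = 70/269 ≈ 0.260 μg/mL.
Steady-state peak Cmax,ss = C₀·R ≈ 0.260 × 2.7027 ≈ 0.703 μg/mL.
Peak 0.7 μg/mL vs MTC 3 μg/mL: below toxic threshold.

0.7 μg/mL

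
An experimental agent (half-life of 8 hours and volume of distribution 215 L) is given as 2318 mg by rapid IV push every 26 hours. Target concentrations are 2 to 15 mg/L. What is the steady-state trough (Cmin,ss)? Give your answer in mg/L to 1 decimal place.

k = ln2/t½ = ln2/8 ≈ 0.086643 h⁻¹; fraction remaining f = e^(−kτ) = e^(−0.086643×26) ≈ 0.1051.
At steady state, accumulation factor R = 1/(1 − e^(−kτ)) ≈ 1.1174.
Each bolus raises the concentration by D/Vd = 2318/215 ≈ 10.781 mg/L.
Steady-state peak Cmax,ss = C₀·R ≈ 10.781 × 1.1174 ≈ 12.047 mg/L.
One interval later, Cmin,ss = Cmax,ss·e^(−kτ) ≈ 12.047 × 0.1051 ≈ 1.266 mg/L.
Trough 1.3 mg/L vs MEC 2 mg/L: subtherapeutic.

1.3 mg/L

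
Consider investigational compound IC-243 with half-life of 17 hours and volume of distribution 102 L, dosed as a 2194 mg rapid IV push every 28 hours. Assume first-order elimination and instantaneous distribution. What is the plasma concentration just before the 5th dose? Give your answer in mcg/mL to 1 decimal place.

10.0 mcg/mL

f = (1/2)^(τ/t½) = (1/2)^(28/17) ≈ 0.3193.
C₀ = D/Vd = 2194/102 ≈ 21.510 mcg/mL.
Before the 5th dose, 4 doses have been given. Superposition: Cmin = C₀·(f + f² + … + f^4).
≈ 21.510 × (0.3193 + 0.1020 + 0.0326 + 0.0104) ≈ 21.510 × 0.4643 ≈ 9.987 mcg/mL.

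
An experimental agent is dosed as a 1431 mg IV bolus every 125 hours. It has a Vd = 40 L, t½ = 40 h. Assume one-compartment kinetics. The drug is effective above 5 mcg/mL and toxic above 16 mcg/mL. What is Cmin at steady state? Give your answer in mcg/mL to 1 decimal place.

4.6 mcg/mL

Over one 125-h interval, 125/40 ≈ 3.125 half-lives elapse, leaving f ≈ 0.1146 of each dose.
At steady state, accumulation factor R = 1/(1 − e^(−kτ)) ≈ 1.1294.
Each bolus raises the concentration by D/Vd = 1431/40 ≈ 35.775 mcg/mL.
Cmax,ss = C₀/(1 − f) ≈ 35.775/0.8854 ≈ 40.405 mcg/mL.
One interval later, Cmin,ss = Cmax,ss·e^(−kτ) ≈ 40.405 × 0.1146 ≈ 4.630 mcg/mL.
Trough 4.6 mcg/mL vs MEC 5 mcg/mL: subtherapeutic.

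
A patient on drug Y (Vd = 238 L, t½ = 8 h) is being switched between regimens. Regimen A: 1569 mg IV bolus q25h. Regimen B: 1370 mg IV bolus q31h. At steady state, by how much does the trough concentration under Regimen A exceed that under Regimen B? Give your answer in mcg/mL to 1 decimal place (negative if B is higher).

Regimen A: f = (1/2)^(25/8) ≈ 0.1146; Cmin,ss = (1569/238)·f/(1−f) ≈ 0.853 mcg/mL.
Regimen B: f = (1/2)^(31/8) ≈ 0.0682; Cmin,ss = (1370/238)·f/(1−f) ≈ 0.421 mcg/mL.
Difference ≈ 0.853 − 0.421 ≈ 0.432 mcg/mL.

0.4 mcg/mL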